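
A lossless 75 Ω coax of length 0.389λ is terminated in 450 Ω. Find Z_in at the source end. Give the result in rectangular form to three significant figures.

βl = 2π × 0.389 = 140°
tan(βl) = tan(140°) = -0.838
Z_in = Z_0·(Z_L + jZ_0·tanβl)/(Z_0 + jZ_L·tanβl)
     = 75·(450 − j62.8)/(75 − j377)

Z_in ≈ 29.2 + j83.7 Ω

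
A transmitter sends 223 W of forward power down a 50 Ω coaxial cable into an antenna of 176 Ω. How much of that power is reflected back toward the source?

Γ = (176 − 50)/(176 + 50) = 0.558
|Γ|² = 0.311
P_refl = |Γ|²·P_inc = 69.3 W, P_del = (1 − |Γ|²)·P_inc = 154 W

P_reflected ≈ 69.3 W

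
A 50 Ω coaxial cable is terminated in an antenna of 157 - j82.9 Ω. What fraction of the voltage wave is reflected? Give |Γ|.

|Γ| ≈ 0.607

Γ = (Z_L − Z_0)/(Z_L + Z_0) = (107 − j82.9)/(207 − j82.9)
|Γ| = 135/223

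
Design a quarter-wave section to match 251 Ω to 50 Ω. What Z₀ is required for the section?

Z_qwt = √(Z_0·R_L) = √(50 × 251) = √12550

Z_qwt ≈ 112 Ω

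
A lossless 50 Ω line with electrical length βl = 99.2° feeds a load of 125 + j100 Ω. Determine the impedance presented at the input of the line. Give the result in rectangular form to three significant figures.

Z_in ≈ 11.7 − j2.06 Ω

tan(βl) = tan(99.2°) = -6.17
Z_in = Z_0·(Z_L + jZ_0·tanβl)/(Z_0 + jZ_L·tanβl)
     = 50·(125 − j209)/(667 − j772)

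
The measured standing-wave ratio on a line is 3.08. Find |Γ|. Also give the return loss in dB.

|Γ| = (S − 1)/(S + 1) = (3.08 − 1)/(3.08 + 1) = 2.08/4.08
RL = −20·log₁₀|Γ| = −20·log₁₀(0.51)

|Γ| ≈ 0.51; return loss ≈ 5.85 dB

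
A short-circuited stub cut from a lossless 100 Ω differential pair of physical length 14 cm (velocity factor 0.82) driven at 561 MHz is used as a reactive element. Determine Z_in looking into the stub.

λ = v/f = 0.82·c / 561 MHz = 0.439 m
βl = 2π·l/λ = 2π × 0.319 = 115°
tan(βl) = -2.15
For a short-circuited stub, Z_in = jZ_0·tan(βl)

Z_in ≈ −j215 Ω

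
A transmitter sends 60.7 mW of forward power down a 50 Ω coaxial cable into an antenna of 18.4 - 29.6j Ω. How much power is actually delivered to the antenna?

|Γ| = |(-31.6 − j29.6)/(68.4 − j29.6)| = 0.581
|Γ|² = 0.338
P_refl = |Γ|²·P_inc = 20.5 mW, P_del = (1 − |Γ|²)·P_inc = 40.2 mW

P_delivered ≈ 40.2 mW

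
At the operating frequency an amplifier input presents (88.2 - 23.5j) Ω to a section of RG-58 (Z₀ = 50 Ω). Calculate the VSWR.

VSWR ≈ 1.94

Γ = (Z_L − Z_0)/(Z_L + Z_0) = (38.2 − j23.5)/(138.2 − j23.5)
|Γ| = 44.8/140 = 0.32
VSWR = (1 + |Γ|)/(1 − |Γ|) = 1.32/0.68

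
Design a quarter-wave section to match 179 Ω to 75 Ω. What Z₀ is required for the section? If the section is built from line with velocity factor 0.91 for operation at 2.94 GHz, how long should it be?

Z_qwt = √(Z_0·R_L) = √(75 × 179) = √13420
λ = 0.91·c/f = 0.0929 m, so l = λ/4 = 0.0232 m

Z_qwt ≈ 116 Ω; length ≈ 2.32 cm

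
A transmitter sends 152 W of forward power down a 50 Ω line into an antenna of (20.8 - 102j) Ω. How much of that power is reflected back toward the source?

P_reflected ≈ 111 W

|Γ| = |(-29.2 − j102)/(70.8 − j102)| = 0.854
|Γ|² = 0.73
P_refl = |Γ|²·P_inc = 111 W, P_del = (1 − |Γ|²)·P_inc = 41 W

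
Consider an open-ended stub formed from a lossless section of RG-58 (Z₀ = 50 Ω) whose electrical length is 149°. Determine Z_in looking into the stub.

tan(βl) = -0.601
For an open-ended stub, Z_in = −jZ_0·cot(βl) = −jZ_0/tan(βl)

Z_in ≈ +j83.2 Ω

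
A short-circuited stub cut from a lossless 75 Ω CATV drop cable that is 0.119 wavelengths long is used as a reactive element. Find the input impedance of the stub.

βl = 2π × 0.119 = 42.8°
tan(βl) = 0.927
For a short-circuited stub, Z_in = jZ_0·tan(βl)

Z_in ≈ +j69.5 Ω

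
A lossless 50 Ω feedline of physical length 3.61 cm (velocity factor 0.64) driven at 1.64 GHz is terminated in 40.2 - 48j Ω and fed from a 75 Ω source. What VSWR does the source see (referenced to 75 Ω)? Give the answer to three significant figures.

λ = v/f = 0.64·c / 1.64 GHz = 0.117 m
βl = 2π·l/λ = 2π × 0.308 = 111°
tan(βl) = -2.6
Z_in = Z_0·(Z_L + jZ_0·tanβl)/(Z_0 + jZ_L·tanβl) = 47.2 + j53 Ω
Γ_s = (Z_in − Z_s)/(Z_in + Z_s) = (-27.8 + j53)/(122 + j53), |Γ_s| = 0.45
VSWR = (1 + |Γ_s|)/(1 − |Γ_s|)

VSWR ≈ 2.63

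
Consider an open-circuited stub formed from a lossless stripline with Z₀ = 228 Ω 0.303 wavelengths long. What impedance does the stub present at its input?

Z_in ≈ +j78.9 Ω

βl = 2π × 0.303 = 109°
tan(βl) = -2.89
For an open-circuited stub, Z_in = −jZ_0·cot(βl) = −jZ_0/tan(βl)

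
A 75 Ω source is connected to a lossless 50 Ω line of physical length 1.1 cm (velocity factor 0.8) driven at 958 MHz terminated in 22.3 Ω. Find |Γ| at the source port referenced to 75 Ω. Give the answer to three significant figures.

λ = v/f = 0.8·c / 958 MHz = 0.251 m
βl = 2π·l/λ = 2π × 0.0439 = 15.8°
tan(βl) = 0.283
Z_in = Z_0·(Z_L + jZ_0·tanβl)/(Z_0 + jZ_L·tanβl) = 23.7 + j11.2 Ω
Γ_s = (Z_in − Z_s)/(Z_in + Z_s) = (-51.3 + j11.2)/(98.7 + j11.2), |Γ_s| = 0.528

|Γ| ≈ 0.528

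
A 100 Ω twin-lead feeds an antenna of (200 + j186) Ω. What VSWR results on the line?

VSWR ≈ 3.98

Γ = (Z_L − Z_0)/(Z_L + Z_0) = (100 + j186)/(300 + j186)
|Γ| = 211/353 = 0.598
VSWR = (1 + |Γ|)/(1 − |Γ|) = 1.6/0.402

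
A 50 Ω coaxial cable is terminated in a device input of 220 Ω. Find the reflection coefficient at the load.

Γ = 0.63

Γ = (Z_L − Z_0)/(Z_L + Z_0) = (220 − 50)/(220 + 50) = 170/270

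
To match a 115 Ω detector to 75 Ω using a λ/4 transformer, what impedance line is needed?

Z_qwt ≈ 92.9 Ω

Z_qwt = √(Z_0·R_L) = √(75 × 115) = √8625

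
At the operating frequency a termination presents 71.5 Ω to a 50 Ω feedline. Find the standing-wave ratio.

VSWR ≈ 1.43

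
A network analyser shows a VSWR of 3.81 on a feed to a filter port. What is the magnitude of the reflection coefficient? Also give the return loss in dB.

|Γ| = (S − 1)/(S + 1) = (3.81 − 1)/(3.81 + 1) = 2.81/4.81
RL = −20·log₁₀|Γ| = −20·log₁₀(0.584)

|Γ| ≈ 0.584; return loss ≈ 4.67 dB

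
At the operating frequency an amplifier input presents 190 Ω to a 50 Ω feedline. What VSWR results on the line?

Γ = (190 − 50)/(190 + 50) = 0.583
VSWR = (1 + 0.583)/(1 − 0.583)

VSWR ≈ 3.8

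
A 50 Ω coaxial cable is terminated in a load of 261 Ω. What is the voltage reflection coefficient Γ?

Γ = (Z_L − Z_0)/(Z_L + Z_0) = (261 − 50)/(261 + 50) = 211/311

Γ = 0.678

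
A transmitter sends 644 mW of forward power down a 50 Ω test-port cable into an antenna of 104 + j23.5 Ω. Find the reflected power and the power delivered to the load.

|Γ| = |(54 + j23.5)/(154 + j23.5)| = 0.378
|Γ|² = 0.143
P_refl = |Γ|²·P_inc = 92 mW, P_del = (1 − |Γ|²)·P_inc = 552 mW

P_reflected ≈ 92 mW; P_delivered ≈ 552 mW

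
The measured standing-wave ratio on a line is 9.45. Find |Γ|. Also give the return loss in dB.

|Γ| ≈ 0.809; return loss ≈ 1.85 dB

|Γ| = (S − 1)/(S + 1) = (9.45 − 1)/(9.45 + 1) = 8.45/10.4
RL = −20·log₁₀|Γ| = −20·log₁₀(0.809)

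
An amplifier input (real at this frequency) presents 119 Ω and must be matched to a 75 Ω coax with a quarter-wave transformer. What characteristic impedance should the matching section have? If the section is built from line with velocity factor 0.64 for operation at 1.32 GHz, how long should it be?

Z_qwt ≈ 94.5 Ω; length ≈ 3.64 cm

Z_qwt = √(Z_0·R_L) = √(75 × 119) = √8925
λ = 0.64·c/f = 0.145 m, so l = λ/4 = 0.0364 m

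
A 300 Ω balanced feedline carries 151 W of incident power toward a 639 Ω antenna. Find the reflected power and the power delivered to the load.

Γ = (639 − 300)/(639 + 300) = 0.361
|Γ|² = 0.13
P_refl = |Γ|²·P_inc = 19.7 W, P_del = (1 − |Γ|²)·P_inc = 131 W

P_reflected ≈ 19.7 W; P_delivered ≈ 131 W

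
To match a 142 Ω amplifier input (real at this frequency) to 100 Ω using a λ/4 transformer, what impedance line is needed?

Z_qwt ≈ 119 Ω

Z_qwt = √(Z_0·R_L) = √(100 × 142) = √14200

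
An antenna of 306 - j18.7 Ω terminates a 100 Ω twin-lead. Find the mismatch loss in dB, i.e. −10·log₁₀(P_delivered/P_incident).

Γ = (206 − j18.7)/(406 − j18.7), |Γ| = 0.509
|Γ|² = 0.259, so P_del/P_inc = 1 − |Γ|² = 0.741
ML = −10·log₁₀(1 − |Γ|²)

mismatch loss ≈ 1.3 dB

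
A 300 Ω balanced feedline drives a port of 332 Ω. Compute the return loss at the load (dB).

Γ = (332 − 300)/(332 + 300) = 0.0506
RL = −20·log₁₀|Γ| = −20·log₁₀(0.0506)

RL ≈ 25.9 dB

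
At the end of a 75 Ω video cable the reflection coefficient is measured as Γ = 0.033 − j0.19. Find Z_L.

Z_L ≈ 74.4 − j29.3 Ω

Z_L = Z_0·(1 + Γ)/(1 − Γ) = 75·(1.03 − j0.19)/(0.967 + j0.19)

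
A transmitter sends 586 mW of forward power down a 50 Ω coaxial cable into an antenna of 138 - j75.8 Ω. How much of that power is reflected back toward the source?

|Γ| = |(88 − j75.8)/(188 − j75.8)| = 0.573
|Γ|² = 0.328
P_refl = |Γ|²·P_inc = 192 mW, P_del = (1 − |Γ|²)·P_inc = 394 mW

P_reflected ≈ 192 mW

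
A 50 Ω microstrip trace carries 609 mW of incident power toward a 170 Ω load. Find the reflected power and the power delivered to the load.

P_reflected ≈ 181 mW; P_delivered ≈ 428 mW

Γ = (170 − 50)/(170 + 50) = 0.545
|Γ|² = 0.298
P_refl = |Γ|²·P_inc = 181 mW, P_del = (1 − |Γ|²)·P_inc = 428 mW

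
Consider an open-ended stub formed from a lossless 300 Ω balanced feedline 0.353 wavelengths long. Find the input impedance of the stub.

βl = 2π × 0.353 = 127°
tan(βl) = -1.32
For an open-ended stub, Z_in = −jZ_0·cot(βl) = −jZ_0/tan(βl)

Z_in ≈ +j227 Ω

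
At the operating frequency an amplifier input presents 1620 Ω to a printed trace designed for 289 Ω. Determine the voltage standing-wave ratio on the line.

VSWR ≈ 5.61

Γ = (1620 − 289)/(1620 + 289) = 0.697
VSWR = (1 + 0.697)/(1 − 0.697)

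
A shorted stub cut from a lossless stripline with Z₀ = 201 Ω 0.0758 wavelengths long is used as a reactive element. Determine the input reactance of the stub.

X_in ≈ 104 Ω (inductive)

βl = 2π × 0.0758 = 27.3°
tan(βl) = 0.516
For a shorted stub, Z_in = jZ_0·tan(βl)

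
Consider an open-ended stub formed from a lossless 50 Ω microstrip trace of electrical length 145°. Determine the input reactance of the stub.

tan(βl) = -0.7
For an open-ended stub, Z_in = −jZ_0·cot(βl) = −jZ_0/tan(βl)

X_in ≈ 71.4 Ω (inductive)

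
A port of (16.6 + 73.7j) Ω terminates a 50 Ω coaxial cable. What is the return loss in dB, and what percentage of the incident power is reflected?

Γ = (-33.4 + j73.7)/(66.6 + j73.7), |Γ| = 0.815
RL = −20·log₁₀(0.815) = 1.78 dB
P_refl/P_inc = |Γ|² = 0.664

RL ≈ 1.78 dB; 66.4% of incident power reflected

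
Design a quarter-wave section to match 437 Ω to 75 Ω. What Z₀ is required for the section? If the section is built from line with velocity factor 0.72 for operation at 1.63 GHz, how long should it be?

Z_qwt ≈ 181 Ω; length ≈ 3.31 cm

Z_qwt = √(Z_0·R_L) = √(75 × 437) = √32780
λ = 0.72·c/f = 0.133 m, so l = λ/4 = 0.0331 m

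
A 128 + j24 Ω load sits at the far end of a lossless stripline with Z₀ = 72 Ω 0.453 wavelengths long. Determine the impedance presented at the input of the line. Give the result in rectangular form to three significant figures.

βl = 2π × 0.453 = 163°
tan(βl) = tan(163°) = -0.304
Z_in = Z_0·(Z_L + jZ_0·tanβl)/(Z_0 + jZ_L·tanβl)
     = 72·(128 + j2.1)/(79.3 − j38.9)

Z_in ≈ 92.9 + j47.5 Ω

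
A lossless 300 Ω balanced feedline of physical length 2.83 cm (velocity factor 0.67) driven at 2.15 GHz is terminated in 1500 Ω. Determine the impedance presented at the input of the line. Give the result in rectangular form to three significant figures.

Z_in ≈ 66.8 + j98.6 Ω

λ = v/f = 0.67·c / 2.15 GHz = 0.0935 m
βl = 2π·l/λ = 2π × 0.303 = 109°
tan(βl) = tan(109°) = -2.91
Z_in = Z_0·(Z_L + jZ_0·tanβl)/(Z_0 + jZ_L·tanβl)
     = 300·(1500 − j872)/(300 − j4360)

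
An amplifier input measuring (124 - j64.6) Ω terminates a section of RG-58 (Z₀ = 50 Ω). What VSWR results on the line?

VSWR ≈ 3.25

Γ = (Z_L − Z_0)/(Z_L + Z_0) = (74 − j64.6)/(174 − j64.6)
|Γ| = 98.2/186 = 0.529
VSWR = (1 + |Γ|)/(1 − |Γ|) = 1.53/0.471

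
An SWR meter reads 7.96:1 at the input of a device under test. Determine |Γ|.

|Γ| ≈ 0.777

|Γ| = (S − 1)/(S + 1) = (7.96 − 1)/(7.96 + 1) = 6.96/8.96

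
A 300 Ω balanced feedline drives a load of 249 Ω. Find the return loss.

Γ = (249 − 300)/(249 + 300) = -0.0929
RL = −20·log₁₀|Γ| = −20·log₁₀(0.0929)

RL ≈ 20.6 dB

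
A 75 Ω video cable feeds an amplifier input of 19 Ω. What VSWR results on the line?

VSWR ≈ 3.95

For a purely resistive load, VSWR = R_L/Z_0 or Z_0/R_L (whichever > 1) = 75/19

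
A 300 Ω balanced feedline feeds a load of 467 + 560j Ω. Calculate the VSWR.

VSWR ≈ 4.2

Γ = (Z_L − Z_0)/(Z_L + Z_0) = (167 + j560)/(767 + j560)
|Γ| = 584/950 = 0.615
VSWR = (1 + |Γ|)/(1 − |Γ|) = 1.62/0.385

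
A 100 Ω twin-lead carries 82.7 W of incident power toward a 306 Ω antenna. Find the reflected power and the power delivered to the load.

P_reflected ≈ 21.3 W; P_delivered ≈ 61.4 W

Γ = (306 − 100)/(306 + 100) = 0.507
|Γ|² = 0.257
P_refl = |Γ|²·P_inc = 21.3 W, P_del = (1 − |Γ|²)·P_inc = 61.4 W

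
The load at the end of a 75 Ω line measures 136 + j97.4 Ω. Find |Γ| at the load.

|Γ| ≈ 0.495

Γ = (Z_L − Z_0)/(Z_L + Z_0) = (61 + j97.4)/(211 + j97.4)
|Γ| = 115/232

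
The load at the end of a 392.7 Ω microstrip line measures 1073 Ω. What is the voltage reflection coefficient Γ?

Γ = 0.464

Γ = (Z_L − Z_0)/(Z_L + Z_0) = (1073 − 392.7)/(1073 + 392.7) = 680.3/1466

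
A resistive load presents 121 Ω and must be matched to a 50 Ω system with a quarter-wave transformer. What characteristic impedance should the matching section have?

Z_qwt ≈ 77.8 Ω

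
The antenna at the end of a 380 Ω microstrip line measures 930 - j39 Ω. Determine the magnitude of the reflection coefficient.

|Γ| ≈ 0.421

Γ = (Z_L − Z_0)/(Z_L + Z_0) = (550 − j39)/(1310 − j39)
|Γ| = 551/1310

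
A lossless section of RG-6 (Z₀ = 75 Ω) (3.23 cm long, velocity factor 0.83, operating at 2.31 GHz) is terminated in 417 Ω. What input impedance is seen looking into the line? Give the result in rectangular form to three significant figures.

λ = v/f = 0.83·c / 2.31 GHz = 0.108 m
βl = 2π·l/λ = 2π × 0.3 = 108°
tan(βl) = tan(108°) = -3.1
Z_in = Z_0·(Z_L + jZ_0·tanβl)/(Z_0 + jZ_L·tanβl)
     = 75·(417 − j233)/(75 − j1290)

Z_in ≈ 14.8 + j23.3 Ω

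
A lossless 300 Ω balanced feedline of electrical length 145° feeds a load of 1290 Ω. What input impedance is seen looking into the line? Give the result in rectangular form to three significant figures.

Z_in ≈ 191 + j365 Ω

tan(βl) = tan(145°) = -0.7
Z_in = Z_0·(Z_L + jZ_0·tanβl)/(Z_0 + jZ_L·tanβl)
     = 300·(1290 − j210)/(300 − j903)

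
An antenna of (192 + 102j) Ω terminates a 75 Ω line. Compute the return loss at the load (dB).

RL ≈ 5.3 dB

Γ = (117 + j102)/(267 + j102), |Γ| = 0.543
RL = −20·log₁₀|Γ| = −20·log₁₀(0.543)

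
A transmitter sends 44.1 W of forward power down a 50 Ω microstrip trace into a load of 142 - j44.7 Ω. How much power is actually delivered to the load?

|Γ| = |(92 − j44.7)/(192 − j44.7)| = 0.519
|Γ|² = 0.269
P_refl = |Γ|²·P_inc = 11.9 W, P_del = (1 − |Γ|²)·P_inc = 32.2 W

P_delivered ≈ 32.2 W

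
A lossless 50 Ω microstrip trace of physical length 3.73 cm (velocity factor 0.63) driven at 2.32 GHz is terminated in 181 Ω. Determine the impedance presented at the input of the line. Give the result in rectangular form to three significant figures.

λ = v/f = 0.63·c / 2.32 GHz = 0.0815 m
βl = 2π·l/λ = 2π × 0.458 = 165°
tan(βl) = tan(165°) = -0.271
Z_in = Z_0·(Z_L + jZ_0·tanβl)/(Z_0 + jZ_L·tanβl)
     = 50·(181 − j13.6)/(50 − j49.1)

Z_in ≈ 99 + j83.6 Ω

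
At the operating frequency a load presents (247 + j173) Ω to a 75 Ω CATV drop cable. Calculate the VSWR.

VSWR ≈ 5.01

Γ = (Z_L − Z_0)/(Z_L + Z_0) = (172 + j173)/(322 + j173)
|Γ| = 244/366 = 0.667
VSWR = (1 + |Γ|)/(1 − |Γ|) = 1.67/0.333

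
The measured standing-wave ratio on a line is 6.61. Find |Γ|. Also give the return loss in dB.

|Γ| ≈ 0.737; return loss ≈ 2.65 dB

|Γ| = (S − 1)/(S + 1) = (6.61 − 1)/(6.61 + 1) = 5.61/7.61
RL = −20·log₁₀|Γ| = −20·log₁₀(0.737)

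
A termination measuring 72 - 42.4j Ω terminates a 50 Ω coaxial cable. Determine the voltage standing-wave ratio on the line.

VSWR ≈ 2.17

Γ = (Z_L − Z_0)/(Z_L + Z_0) = (22 − j42.4)/(122 − j42.4)
|Γ| = 47.8/129 = 0.37
VSWR = (1 + |Γ|)/(1 − |Γ|) = 1.37/0.63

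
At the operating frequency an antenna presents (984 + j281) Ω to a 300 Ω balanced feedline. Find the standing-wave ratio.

Γ = (Z_L − Z_0)/(Z_L + Z_0) = (684 + j281)/(1284 + j281)
|Γ| = 739/1310 = 0.563
VSWR = (1 + |Γ|)/(1 − |Γ|) = 1.56/0.437

VSWR ≈ 3.57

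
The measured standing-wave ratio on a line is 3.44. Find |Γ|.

|Γ| = (S − 1)/(S + 1) = (3.44 − 1)/(3.44 + 1) = 2.44/4.44

|Γ| ≈ 0.55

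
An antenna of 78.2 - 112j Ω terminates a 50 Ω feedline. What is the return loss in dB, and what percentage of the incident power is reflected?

RL ≈ 3.37 dB; 46% of incident power reflected

Γ = (28.2 − j112)/(128.2 − j112), |Γ| = 0.678
RL = −20·log₁₀(0.678) = 3.37 dB
P_refl/P_inc = |Γ|² = 0.46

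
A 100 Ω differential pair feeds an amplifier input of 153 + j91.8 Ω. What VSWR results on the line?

Γ = (Z_L − Z_0)/(Z_L + Z_0) = (53 + j91.8)/(253 + j91.8)
|Γ| = 106/269 = 0.394
VSWR = (1 + |Γ|)/(1 − |Γ|) = 1.39/0.606

VSWR ≈ 2.3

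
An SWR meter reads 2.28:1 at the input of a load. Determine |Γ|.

|Γ| = (S − 1)/(S + 1) = (2.28 − 1)/(2.28 + 1) = 1.28/3.28

|Γ| ≈ 0.39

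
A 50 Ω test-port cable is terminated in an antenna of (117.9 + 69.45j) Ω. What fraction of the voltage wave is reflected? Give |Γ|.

Γ = (Z_L − Z_0)/(Z_L + Z_0) = (67.9 + j69.45)/(167.9 + j69.45)
|Γ| = 97.1/182

|Γ| ≈ 0.535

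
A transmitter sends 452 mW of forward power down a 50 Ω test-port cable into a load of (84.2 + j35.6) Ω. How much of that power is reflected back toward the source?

P_reflected ≈ 57.1 mW

|Γ| = |(34.2 + j35.6)/(134.2 + j35.6)| = 0.356
|Γ|² = 0.126
P_refl = |Γ|²·P_inc = 57.1 mW, P_del = (1 − |Γ|²)·P_inc = 395 mW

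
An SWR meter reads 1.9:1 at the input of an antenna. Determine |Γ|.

|Γ| = (S − 1)/(S + 1) = (1.9 − 1)/(1.9 + 1) = 0.9/2.9

|Γ| ≈ 0.31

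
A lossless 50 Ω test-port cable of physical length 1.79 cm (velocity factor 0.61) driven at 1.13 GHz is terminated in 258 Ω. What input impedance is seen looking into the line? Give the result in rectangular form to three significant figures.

Z_in ≈ 22.4 − j54.8 Ω

λ = v/f = 0.61·c / 1.13 GHz = 0.162 m
βl = 2π·l/λ = 2π × 0.111 = 39.8°
tan(βl) = tan(39.8°) = 0.833
Z_in = Z_0·(Z_L + jZ_0·tanβl)/(Z_0 + jZ_L·tanβl)
     = 50·(258 + j41.6)/(50 + j215)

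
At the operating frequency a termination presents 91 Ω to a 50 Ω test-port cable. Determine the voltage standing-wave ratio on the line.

Γ = (91 − 50)/(91 + 50) = 0.291
VSWR = (1 + 0.291)/(1 − 0.291)

VSWR ≈ 1.82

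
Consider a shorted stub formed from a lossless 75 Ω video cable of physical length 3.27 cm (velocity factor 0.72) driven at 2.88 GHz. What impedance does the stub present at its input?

Z_in ≈ −j31.9 Ω

λ = v/f = 0.72·c / 2.88 GHz = 0.075 m
βl = 2π·l/λ = 2π × 0.436 = 157°
tan(βl) = -0.425
For a shorted stub, Z_in = jZ_0·tan(βl)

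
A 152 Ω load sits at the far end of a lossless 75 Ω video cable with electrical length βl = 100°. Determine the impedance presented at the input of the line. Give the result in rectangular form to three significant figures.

tan(βl) = tan(100°) = -5.67
Z_in = Z_0·(Z_L + jZ_0·tanβl)/(Z_0 + jZ_L·tanβl)
     = 75·(152 − j425)/(75 − j862)

Z_in ≈ 37.9 + j9.93 Ω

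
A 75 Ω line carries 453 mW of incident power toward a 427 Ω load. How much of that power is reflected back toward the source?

Γ = (427 − 75)/(427 + 75) = 0.701
|Γ|² = 0.492
P_refl = |Γ|²·P_inc = 223 mW, P_del = (1 − |Γ|²)·P_inc = 230 mW

P_reflected ≈ 223 mW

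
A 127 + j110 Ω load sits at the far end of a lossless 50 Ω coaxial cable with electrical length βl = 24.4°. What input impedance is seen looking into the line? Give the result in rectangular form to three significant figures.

tan(βl) = tan(24.4°) = 0.454
Z_in = Z_0·(Z_L + jZ_0·tanβl)/(Z_0 + jZ_L·tanβl)
     = 50·(127 + j133)/(0.102 + j57.6)

Z_in ≈ 115 − j110 Ω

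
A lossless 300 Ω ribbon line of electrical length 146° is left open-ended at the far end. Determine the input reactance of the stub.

tan(βl) = -0.675
For an open-ended stub, Z_in = −jZ_0·cot(βl) = −jZ_0/tan(βl)

X_in ≈ 445 Ω (inductive)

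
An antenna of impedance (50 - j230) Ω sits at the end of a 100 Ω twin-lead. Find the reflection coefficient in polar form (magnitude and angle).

Γ = (Z_L − Z_0)/(Z_L + Z_0) = (-50 − j230)/(150 − j230)
|Γ| = 235/275 = 0.857

Γ ≈ 0.857 ∠ -45.4°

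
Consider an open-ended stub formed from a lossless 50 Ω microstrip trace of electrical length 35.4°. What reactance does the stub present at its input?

tan(βl) = 0.711
For an open-ended stub, Z_in = −jZ_0·cot(βl) = −jZ_0/tan(βl)

X_in ≈ -70.4 Ω (capacitive)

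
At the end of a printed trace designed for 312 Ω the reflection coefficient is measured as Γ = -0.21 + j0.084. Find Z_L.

Z_L ≈ 201 + j35.6 Ω

Z_L = Z_0·(1 + Γ)/(1 − Γ) = 312·(0.79 + j0.084)/(1.21 − j0.084)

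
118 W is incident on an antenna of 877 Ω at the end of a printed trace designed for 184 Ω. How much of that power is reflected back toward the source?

P_reflected ≈ 50.3 W

Γ = (877 − 184)/(877 + 184) = 0.653
|Γ|² = 0.427
P_refl = |Γ|²·P_inc = 50.3 W, P_del = (1 − |Γ|²)·P_inc = 67.7 W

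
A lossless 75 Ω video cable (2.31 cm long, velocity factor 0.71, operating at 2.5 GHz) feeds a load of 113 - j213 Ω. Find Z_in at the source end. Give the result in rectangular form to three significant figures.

λ = v/f = 0.71·c / 2.5 GHz = 0.0852 m
βl = 2π·l/λ = 2π × 0.271 = 97.6°
tan(βl) = tan(97.6°) = -7.49
Z_in = Z_0·(Z_L + jZ_0·tanβl)/(Z_0 + jZ_L·tanβl)
     = 75·(113 − j775)/(-1520 − j846)

Z_in ≈ 12 + j31.5 Ω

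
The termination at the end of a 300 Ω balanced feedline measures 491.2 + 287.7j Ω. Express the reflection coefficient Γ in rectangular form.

Γ ≈ 0.33 + j0.244

Γ = (Z_L − Z_0)/(Z_L + Z_0) = (191.2 + j287.7)/(791.2 + j287.7)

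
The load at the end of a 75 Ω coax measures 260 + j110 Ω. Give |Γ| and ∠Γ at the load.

Γ ≈ 0.61 ∠ 12.6°

Γ = (Z_L − Z_0)/(Z_L + Z_0) = (185 + j110)/(335 + j110)
|Γ| = 215/353 = 0.61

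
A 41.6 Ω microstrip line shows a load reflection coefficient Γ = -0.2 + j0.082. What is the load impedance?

Z_L = Z_0·(1 + Γ)/(1 − Γ) = 41.6·(0.8 + j0.082)/(1.2 − j0.082)

Z_L ≈ 27.4 + j4.72 Ω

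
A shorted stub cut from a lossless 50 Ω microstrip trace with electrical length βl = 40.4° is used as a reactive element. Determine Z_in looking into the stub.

tan(βl) = 0.851
For a shorted stub, Z_in = jZ_0·tan(βl)

Z_in ≈ +j42.6 Ω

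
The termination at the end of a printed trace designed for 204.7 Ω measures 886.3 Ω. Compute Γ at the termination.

Γ = (Z_L − Z_0)/(Z_L + Z_0) = (886.3 − 204.7)/(886.3 + 204.7) = 681.6/1091

Γ = 0.625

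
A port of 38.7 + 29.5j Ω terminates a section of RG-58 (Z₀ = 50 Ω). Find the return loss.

Γ = (-11.3 + j29.5)/(88.7 + j29.5), |Γ| = 0.338
RL = −20·log₁₀|Γ| = −20·log₁₀(0.338)

RL ≈ 9.42 dB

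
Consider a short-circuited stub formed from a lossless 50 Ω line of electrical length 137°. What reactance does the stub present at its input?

tan(βl) = -0.933
For a short-circuited stub, Z_in = jZ_0·tan(βl)

X_in ≈ -46.6 Ω (capacitive)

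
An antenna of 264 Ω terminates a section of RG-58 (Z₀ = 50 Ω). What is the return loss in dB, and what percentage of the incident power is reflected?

RL ≈ 3.33 dB; 46.4% of incident power reflected

Γ = (264 − 50)/(264 + 50) = 0.682
RL = −20·log₁₀(0.682) = 3.33 dB
P_refl/P_inc = |Γ|² = 0.464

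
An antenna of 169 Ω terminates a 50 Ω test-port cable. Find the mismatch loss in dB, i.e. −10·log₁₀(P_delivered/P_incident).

Γ = (169 − 50)/(169 + 50) = 0.543
|Γ|² = 0.295, so P_del/P_inc = 1 − |Γ|² = 0.705
ML = −10·log₁₀(1 − |Γ|²)

mismatch loss ≈ 1.52 dB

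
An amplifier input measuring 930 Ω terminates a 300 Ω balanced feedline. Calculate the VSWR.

For a purely resistive load, VSWR = R_L/Z_0 or Z_0/R_L (whichever > 1) = 930/300

VSWR ≈ 3.1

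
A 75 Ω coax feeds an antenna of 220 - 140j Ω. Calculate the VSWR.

Γ = (Z_L − Z_0)/(Z_L + Z_0) = (145 − j140)/(295 − j140)
|Γ| = 202/327 = 0.617
VSWR = (1 + |Γ|)/(1 − |Γ|) = 1.62/0.383

VSWR ≈ 4.23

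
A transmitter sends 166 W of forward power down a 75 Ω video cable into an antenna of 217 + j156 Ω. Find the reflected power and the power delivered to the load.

P_reflected ≈ 67.4 W; P_delivered ≈ 98.6 W

|Γ| = |(142 + j156)/(292 + j156)| = 0.637
|Γ|² = 0.406
P_refl = |Γ|²·P_inc = 67.4 W, P_del = (1 − |Γ|²)·P_inc = 98.6 W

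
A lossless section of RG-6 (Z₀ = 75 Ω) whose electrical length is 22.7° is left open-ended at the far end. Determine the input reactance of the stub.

X_in ≈ -179 Ω (capacitive)

tan(βl) = 0.418
For an open-ended stub, Z_in = −jZ_0·cot(βl) = −jZ_0/tan(βl)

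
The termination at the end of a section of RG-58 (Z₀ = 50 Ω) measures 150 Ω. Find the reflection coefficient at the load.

Γ = (Z_L − Z_0)/(Z_L + Z_0) = (150 − 50)/(150 + 50) = 100/200

Γ = 0.5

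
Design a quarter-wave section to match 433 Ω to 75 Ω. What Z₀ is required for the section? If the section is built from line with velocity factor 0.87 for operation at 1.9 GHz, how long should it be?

Z_qwt = √(Z_0·R_L) = √(75 × 433) = √32480
λ = 0.87·c/f = 0.137 m, so l = λ/4 = 0.0343 m

Z_qwt ≈ 180 Ω; length ≈ 3.43 cm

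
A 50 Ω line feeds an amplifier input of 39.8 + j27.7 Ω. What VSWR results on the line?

Γ = (Z_L − Z_0)/(Z_L + Z_0) = (-10.2 + j27.7)/(89.8 + j27.7)
|Γ| = 29.5/94 = 0.314
VSWR = (1 + |Γ|)/(1 − |Γ|) = 1.31/0.686

VSWR ≈ 1.92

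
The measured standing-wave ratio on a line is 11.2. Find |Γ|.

|Γ| ≈ 0.836

|Γ| = (S − 1)/(S + 1) = (11.2 − 1)/(11.2 + 1) = 10.2/12.2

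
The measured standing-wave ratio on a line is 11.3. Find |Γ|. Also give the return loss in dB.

|Γ| = (S − 1)/(S + 1) = (11.3 − 1)/(11.3 + 1) = 10.3/12.3
RL = −20·log₁₀|Γ| = −20·log₁₀(0.837)

|Γ| ≈ 0.837; return loss ≈ 1.54 dB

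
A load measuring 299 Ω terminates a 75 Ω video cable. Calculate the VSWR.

For a purely resistive load, VSWR = R_L/Z_0 or Z_0/R_L (whichever > 1) = 299/75

VSWR ≈ 3.99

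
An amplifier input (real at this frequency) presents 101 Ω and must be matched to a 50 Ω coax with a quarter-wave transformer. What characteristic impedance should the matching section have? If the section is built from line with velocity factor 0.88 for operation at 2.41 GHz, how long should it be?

Z_qwt ≈ 71.1 Ω; length ≈ 2.74 cm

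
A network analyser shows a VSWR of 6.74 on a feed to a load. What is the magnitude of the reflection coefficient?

|Γ| = (S − 1)/(S + 1) = (6.74 − 1)/(6.74 + 1) = 5.74/7.74

|Γ| ≈ 0.742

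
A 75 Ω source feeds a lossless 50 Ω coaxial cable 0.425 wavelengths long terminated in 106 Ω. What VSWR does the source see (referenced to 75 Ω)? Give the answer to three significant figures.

VSWR ≈ 1.87

βl = 2π × 0.425 = 153°
tan(βl) = -0.51
Z_in = Z_0·(Z_L + jZ_0·tanβl)/(Z_0 + jZ_L·tanβl) = 61.6 + j41.1 Ω
Γ_s = (Z_in − Z_s)/(Z_in + Z_s) = (-13.4 + j41.1)/(137 + j41.1), |Γ_s| = 0.303
VSWR = (1 + |Γ_s|)/(1 − |Γ_s|)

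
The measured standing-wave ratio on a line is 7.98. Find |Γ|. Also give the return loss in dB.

|Γ| = (S − 1)/(S + 1) = (7.98 − 1)/(7.98 + 1) = 6.98/8.98
RL = −20·log₁₀|Γ| = −20·log₁₀(0.777)

|Γ| ≈ 0.777; return loss ≈ 2.19 dB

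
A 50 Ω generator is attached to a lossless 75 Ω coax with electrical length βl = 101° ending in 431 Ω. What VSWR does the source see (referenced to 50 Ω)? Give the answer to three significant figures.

VSWR ≈ 4.01

tan(βl) = -5.14
Z_in = Z_0·(Z_L + jZ_0·tanβl)/(Z_0 + jZ_L·tanβl) = 13.5 + j14.1 Ω
Γ_s = (Z_in − Z_s)/(Z_in + Z_s) = (-36.5 + j14.1)/(63.5 + j14.1), |Γ_s| = 0.601
VSWR = (1 + |Γ_s|)/(1 − |Γ_s|)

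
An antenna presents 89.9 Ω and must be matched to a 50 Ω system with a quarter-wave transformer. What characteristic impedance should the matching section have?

Z_qwt ≈ 67 Ω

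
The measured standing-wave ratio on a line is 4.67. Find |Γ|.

|Γ| ≈ 0.647

|Γ| = (S − 1)/(S + 1) = (4.67 − 1)/(4.67 + 1) = 3.67/5.67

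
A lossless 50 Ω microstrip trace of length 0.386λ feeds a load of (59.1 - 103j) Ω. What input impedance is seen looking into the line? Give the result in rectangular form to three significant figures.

βl = 2π × 0.386 = 139°
tan(βl) = tan(139°) = -0.871
Z_in = Z_0·(Z_L + jZ_0·tanβl)/(Z_0 + jZ_L·tanβl)
     = 50·(59.1 − j147)/(-39.7 − j51.4)

Z_in ≈ 61.5 + j105 Ω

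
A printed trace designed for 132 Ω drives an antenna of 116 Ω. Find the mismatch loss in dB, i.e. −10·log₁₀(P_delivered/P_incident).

Γ = (116 − 132)/(116 + 132) = -0.0645
|Γ|² = 0.00416, so P_del/P_inc = 1 − |Γ|² = 0.996
ML = −10·log₁₀(1 − |Γ|²)

mismatch loss ≈ 0.0181 dB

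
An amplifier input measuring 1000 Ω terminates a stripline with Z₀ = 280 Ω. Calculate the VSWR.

VSWR ≈ 3.57

For a purely resistive load, VSWR = R_L/Z_0 or Z_0/R_L (whichever > 1) = 1000/280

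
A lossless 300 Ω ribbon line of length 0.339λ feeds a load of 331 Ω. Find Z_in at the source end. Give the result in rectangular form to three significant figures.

βl = 2π × 0.339 = 122°
tan(βl) = tan(122°) = -1.6
Z_in = Z_0·(Z_L + jZ_0·tanβl)/(Z_0 + jZ_L·tanβl)
     = 300·(331 − j479)/(300 − j529)

Z_in ≈ 286 + j25.4 Ω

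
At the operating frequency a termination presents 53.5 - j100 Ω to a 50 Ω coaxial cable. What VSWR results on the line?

Γ = (Z_L − Z_0)/(Z_L + Z_0) = (3.5 − j100)/(103.5 − j100)
|Γ| = 100/144 = 0.695
VSWR = (1 + |Γ|)/(1 − |Γ|) = 1.7/0.305

VSWR ≈ 5.56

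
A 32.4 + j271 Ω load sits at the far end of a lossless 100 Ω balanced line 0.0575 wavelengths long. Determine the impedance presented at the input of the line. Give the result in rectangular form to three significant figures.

Z_in ≈ 2380 − j731 Ω

βl = 2π × 0.0575 = 20.7°
tan(βl) = tan(20.7°) = 0.378
Z_in = Z_0·(Z_L + jZ_0·tanβl)/(Z_0 + jZ_L·tanβl)
     = 100·(32.4 + j309)/(-2.4 + j12.2)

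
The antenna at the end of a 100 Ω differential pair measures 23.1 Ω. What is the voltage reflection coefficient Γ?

Γ = -0.625

Γ = (Z_L − Z_0)/(Z_L + Z_0) = (23.1 − 100)/(23.1 + 100) = -76.9/123.1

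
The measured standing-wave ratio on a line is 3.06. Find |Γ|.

|Γ| ≈ 0.507

|Γ| = (S − 1)/(S + 1) = (3.06 − 1)/(3.06 + 1) = 2.06/4.06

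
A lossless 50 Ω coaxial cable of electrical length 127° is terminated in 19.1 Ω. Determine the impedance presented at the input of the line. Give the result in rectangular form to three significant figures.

tan(βl) = tan(127°) = -1.33
Z_in = Z_0·(Z_L + jZ_0·tanβl)/(Z_0 + jZ_L·tanβl)
     = 50·(19.1 − j66.4)/(50 − j25.3)

Z_in ≈ 42 − j45.1 Ω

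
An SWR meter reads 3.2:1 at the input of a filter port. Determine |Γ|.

|Γ| ≈ 0.524

|Γ| = (S − 1)/(S + 1) = (3.2 − 1)/(3.2 + 1) = 2.2/4.2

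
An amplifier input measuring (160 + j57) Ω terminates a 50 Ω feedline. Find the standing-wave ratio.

VSWR ≈ 3.64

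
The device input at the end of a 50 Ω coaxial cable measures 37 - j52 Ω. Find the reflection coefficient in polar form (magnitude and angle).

Γ = (Z_L − Z_0)/(Z_L + Z_0) = (-13 − j52)/(87 − j52)
|Γ| = 53.6/101 = 0.529

Γ ≈ 0.529 ∠ -73.2°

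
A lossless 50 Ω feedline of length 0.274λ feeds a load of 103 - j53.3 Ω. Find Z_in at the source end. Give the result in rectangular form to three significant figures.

Z_in ≈ 20.7 + j16.8 Ω

βl = 2π × 0.274 = 98.6°
tan(βl) = tan(98.6°) = -6.58
Z_in = Z_0·(Z_L + jZ_0·tanβl)/(Z_0 + jZ_L·tanβl)
     = 50·(103 − j382)/(-301 − j678)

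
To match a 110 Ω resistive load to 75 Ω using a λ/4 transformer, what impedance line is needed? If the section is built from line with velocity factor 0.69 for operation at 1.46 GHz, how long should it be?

Z_qwt ≈ 90.8 Ω; length ≈ 3.54 cm

Z_qwt = √(Z_0·R_L) = √(75 × 110) = √8250
λ = 0.69·c/f = 0.142 m, so l = λ/4 = 0.0354 m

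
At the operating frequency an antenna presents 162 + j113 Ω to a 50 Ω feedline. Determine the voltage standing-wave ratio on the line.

VSWR ≈ 4.92

Γ = (Z_L − Z_0)/(Z_L + Z_0) = (112 + j113)/(212 + j113)
|Γ| = 159/240 = 0.662
VSWR = (1 + |Γ|)/(1 − |Γ|) = 1.66/0.338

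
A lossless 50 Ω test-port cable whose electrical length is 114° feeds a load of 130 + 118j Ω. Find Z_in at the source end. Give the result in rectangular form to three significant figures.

tan(βl) = tan(114°) = -2.25
Z_in = Z_0·(Z_L + jZ_0·tanβl)/(Z_0 + jZ_L·tanβl)
     = 50·(130 + j5.7)/(315 − j292)

Z_in ≈ 10.6 + j10.8 Ω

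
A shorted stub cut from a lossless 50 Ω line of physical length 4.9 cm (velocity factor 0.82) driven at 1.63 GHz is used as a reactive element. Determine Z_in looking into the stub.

Z_in ≈ −j98.6 Ω

λ = v/f = 0.82·c / 1.63 GHz = 0.151 m
βl = 2π·l/λ = 2π × 0.325 = 117°
tan(βl) = -1.97
For a shorted stub, Z_in = jZ_0·tan(βl)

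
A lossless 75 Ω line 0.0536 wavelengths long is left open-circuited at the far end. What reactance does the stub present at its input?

X_in ≈ -214 Ω (capacitive)

βl = 2π × 0.0536 = 19.3°
tan(βl) = 0.35
For an open-circuited stub, Z_in = −jZ_0·cot(βl) = −jZ_0/tan(βl)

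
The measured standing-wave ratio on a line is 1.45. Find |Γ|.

|Γ| = (S − 1)/(S + 1) = (1.45 − 1)/(1.45 + 1) = 0.45/2.45

|Γ| ≈ 0.184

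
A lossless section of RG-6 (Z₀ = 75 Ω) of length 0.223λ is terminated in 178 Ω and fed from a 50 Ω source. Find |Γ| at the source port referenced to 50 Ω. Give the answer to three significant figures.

|Γ| ≈ 0.247

βl = 2π × 0.223 = 80.3°
tan(βl) = 5.84
Z_in = Z_0·(Z_L + jZ_0·tanβl)/(Z_0 + jZ_L·tanβl) = 32.4 − j10.5 Ω
Γ_s = (Z_in − Z_s)/(Z_in + Z_s) = (-17.6 − j10.5)/(82.4 − j10.5), |Γ_s| = 0.247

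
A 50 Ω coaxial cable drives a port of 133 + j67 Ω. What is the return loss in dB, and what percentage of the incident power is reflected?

Γ = (83 + j67)/(183 + j67), |Γ| = 0.547
RL = −20·log₁₀(0.547) = 5.23 dB
P_refl/P_inc = |Γ|² = 0.3

RL ≈ 5.23 dB; 30% of incident power reflected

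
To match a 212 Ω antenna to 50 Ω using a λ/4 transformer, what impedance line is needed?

Z_qwt = √(Z_0·R_L) = √(50 × 212) = √10600

Z_qwt ≈ 103 Ω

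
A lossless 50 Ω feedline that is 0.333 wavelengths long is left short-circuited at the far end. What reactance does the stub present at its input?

X_in ≈ -87 Ω (capacitive)

βl = 2π × 0.333 = 120°
tan(βl) = -1.74
For a short-circuited stub, Z_in = jZ_0·tan(βl)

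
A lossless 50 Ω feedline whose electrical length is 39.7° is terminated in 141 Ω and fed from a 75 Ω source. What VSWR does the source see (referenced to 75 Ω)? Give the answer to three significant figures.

tan(βl) = 0.83
Z_in = Z_0·(Z_L + jZ_0·tanβl)/(Z_0 + jZ_L·tanβl) = 36.7 − j44.5 Ω
Γ_s = (Z_in − Z_s)/(Z_in + Z_s) = (-38.3 − j44.5)/(112 − j44.5), |Γ_s| = 0.488
VSWR = (1 + |Γ_s|)/(1 − |Γ_s|)

VSWR ≈ 2.91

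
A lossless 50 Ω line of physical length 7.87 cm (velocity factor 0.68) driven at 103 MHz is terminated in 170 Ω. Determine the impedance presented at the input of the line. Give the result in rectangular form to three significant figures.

Z_in ≈ 103 − j76.9 Ω

λ = v/f = 0.68·c / 103 MHz = 1.98 m
βl = 2π·l/λ = 2π × 0.0397 = 14.3°
tan(βl) = tan(14.3°) = 0.255
Z_in = Z_0·(Z_L + jZ_0·tanβl)/(Z_0 + jZ_L·tanβl)
     = 50·(170 + j12.7)/(50 + j43.3)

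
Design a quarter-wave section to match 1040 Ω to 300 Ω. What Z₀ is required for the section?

Z_qwt = √(Z_0·R_L) = √(300 × 1040) = √312000

Z_qwt ≈ 559 Ω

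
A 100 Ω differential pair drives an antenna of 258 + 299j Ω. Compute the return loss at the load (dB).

RL ≈ 2.79 dB

Γ = (158 + j299)/(358 + j299), |Γ| = 0.725
RL = −20·log₁₀|Γ| = −20·log₁₀(0.725)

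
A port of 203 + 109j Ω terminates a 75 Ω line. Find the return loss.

Γ = (128 + j109)/(278 + j109), |Γ| = 0.563
RL = −20·log₁₀|Γ| = −20·log₁₀(0.563)

RL ≈ 4.99 dB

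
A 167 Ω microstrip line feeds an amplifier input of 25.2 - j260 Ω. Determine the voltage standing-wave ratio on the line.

Γ = (Z_L − Z_0)/(Z_L + Z_0) = (-141.8 − j260)/(192.2 − j260)
|Γ| = 296/323 = 0.916
VSWR = (1 + |Γ|)/(1 − |Γ|) = 1.92/0.084

VSWR ≈ 22.8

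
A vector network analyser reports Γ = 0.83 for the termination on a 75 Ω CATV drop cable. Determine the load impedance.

Z_L ≈ 807 Ω

Z_L = Z_0·(1 + Γ)/(1 − Γ) = 75·(1.83)/(0.17)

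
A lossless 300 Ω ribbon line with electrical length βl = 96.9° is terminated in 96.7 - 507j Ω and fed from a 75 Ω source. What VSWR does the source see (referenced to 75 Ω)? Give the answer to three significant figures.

VSWR ≈ 19.7

tan(βl) = -8.26
Z_in = Z_0·(Z_L + jZ_0·tanβl)/(Z_0 + jZ_L·tanβl) = 38.2 + j222 Ω
Γ_s = (Z_in − Z_s)/(Z_in + Z_s) = (-36.8 + j222)/(113 + j222), |Γ_s| = 0.903
VSWR = (1 + |Γ_s|)/(1 − |Γ_s|)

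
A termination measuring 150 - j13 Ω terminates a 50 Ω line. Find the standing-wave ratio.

VSWR ≈ 3.03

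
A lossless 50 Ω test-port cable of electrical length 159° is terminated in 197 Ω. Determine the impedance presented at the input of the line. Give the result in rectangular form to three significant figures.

Z_in ≈ 68.8 + j84.8 Ω

tan(βl) = tan(159°) = -0.384
Z_in = Z_0·(Z_L + jZ_0·tanβl)/(Z_0 + jZ_L·tanβl)
     = 50·(197 − j19.2)/(50 − j75.6)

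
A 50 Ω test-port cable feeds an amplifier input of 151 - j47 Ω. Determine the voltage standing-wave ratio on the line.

Γ = (Z_L − Z_0)/(Z_L + Z_0) = (101 − j47)/(201 − j47)
|Γ| = 111/206 = 0.54
VSWR = (1 + |Γ|)/(1 − |Γ|) = 1.54/0.46

VSWR ≈ 3.34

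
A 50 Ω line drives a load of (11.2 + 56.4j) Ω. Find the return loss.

Γ = (-38.8 + j56.4)/(61.2 + j56.4), |Γ| = 0.823
RL = −20·log₁₀|Γ| = −20·log₁₀(0.823)

RL ≈ 1.7 dB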